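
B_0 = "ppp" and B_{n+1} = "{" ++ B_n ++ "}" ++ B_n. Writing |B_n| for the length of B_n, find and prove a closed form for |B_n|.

Claim: |B_n| = 5·2^n − 2.

Base case: |B_0| = 3, and 5·2^0 − 2 = 3.
Assume |B_m| = 5·2^m − 2.
Then |B_{m+1}| = 1 + |B_m| + 1 + |B_m| = 2|B_m| + 2 = 2(5·2^m − 2) + 2 = 5·2^{m+1} − 4 + 2 = 5·2^{m+1} − 2.
By induction, |B_n| = 5·2^n − 2 for all n ≥ 0.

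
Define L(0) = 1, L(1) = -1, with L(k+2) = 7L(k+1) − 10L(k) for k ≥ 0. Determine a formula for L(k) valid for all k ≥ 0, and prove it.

Claim: L(k) = -5^k + 2·2^k.

Base cases: L(0) = 1 and -5^0 + 2·2^0 = 1; L(1) = -1 and -5^1 + 2·2^1 = -1.
Assume L(j) = -5^j + 2·2^j for all 0 ≤ j ≤ r, where r ≥ 1.
Then L(r+1) = 7L(r) − 10L(r−1) = 7·(-5^r + 2·2^r) − 10·(-5^{r−1} + 2·2^{r−1}) = -(7·5 − 10)5^{r−1} + 2·(7·2 − 10)2^{r−1} = -25·5^{r−1} + 8·2^{r−1} = -5^{r+1} + 2·2^{r+1}.
This completes the inductive step, so L(k) = -5^k + 2·2^k for all k ≥ 0.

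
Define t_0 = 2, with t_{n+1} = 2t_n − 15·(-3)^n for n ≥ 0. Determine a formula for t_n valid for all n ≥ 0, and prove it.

Claim: t_n = -2^n + 3·(-3)^n.

Base case: t_0 = 2, and -2^0 + 3·(-3)^0 = -1 + 3 = 2.
Assume t_r = -2^r + 3·(-3)^r for some r ≥ 0.
Then t_{r+1} = 2t_r − 15·(-3)^r = 2·(-2^r + 3·(-3)^r) − 15·(-3)^r = -2^{r+1} + 6·(-3)^r − 15·(-3)^r = -2^{r+1} − 9·(-3)^r = -2^{r+1} + 3·(-3)^{r+1}.
By induction, t_n = -2^n + 3·(-3)^n for all n ≥ 0.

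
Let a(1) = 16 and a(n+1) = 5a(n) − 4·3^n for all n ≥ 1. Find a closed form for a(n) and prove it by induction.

Claim: a(n) = 2·5^n + 2·3^n.

Base case: a(1) = 16, and 2·5^1 + 2·3^1 = 10 + 6 = 16.
Assume a(k) = 2·5^k + 2·3^k for some k ≥ 1.
Then a(k+1) = 5a(k) − 4·3^k = 5·(2·5^k + 2·3^k) − 4·3^k = 2·5^{k+1} + 10·3^k − 4·3^k = 2·5^{k+1} + 6·3^k = 2·5^{k+1} + 2·3^{k+1}.
By induction, a(n) = 2·5^n + 2·3^n for all n ≥ 1.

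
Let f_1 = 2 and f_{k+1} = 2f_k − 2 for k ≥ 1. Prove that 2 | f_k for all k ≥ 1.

Base case: f_1 = 2 = 2·1, so 2 | f_1.
Assume 2 | f_m, so f_m = 2t for some integer t.
Then f_{m+1} = 2f_m − 2 = 2·(2t) − 2 = 2(2t − 1), so 2 | f_{m+1}.
Hence 2 | f_k for every k ≥ 1, by induction.

2 | f_k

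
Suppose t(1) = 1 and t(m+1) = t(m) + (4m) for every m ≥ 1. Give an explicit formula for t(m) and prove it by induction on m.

Claim: t(m) = 2m^2 − 2m + 1.

Base case: t(1) = 1, and 2·1^2 − 2·1 + 1 = 1.
Assume t(r) = 2r^2 − 2r + 1.
Then t(r+1) = t(r) + (4r) = (2r^2 − 2r + 1) + (4r) = 2r^2 + 2r + 1,
and 2·(r+1)^2 − 2·(r+1) + 1 = 2r^2 + 2r + 1.
Hence t(m) = 2m^2 − 2m + 1 for every m ≥ 1, by induction.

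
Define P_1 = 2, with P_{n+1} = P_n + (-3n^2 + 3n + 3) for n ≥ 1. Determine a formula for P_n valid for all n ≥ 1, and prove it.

Claim: P_n = -n^3 + 3n^2 + n − 1.

Base case: P_1 = 2, and -1^3 + 3·1^2 + 1 − 1 = 2.
Assume P_j = -j^3 + 3j^2 + j − 1.
Then P_{j+1} = P_j + (-3j^2 + 3j + 3) = (-j^3 + 3j^2 + j − 1) + (-3j^2 + 3j + 3) = -j^3 + 4j + 2,
and -(j+1)^3 + 3·(j+1)^2 + (j+1) − 1 = -j^3 + 4j + 2.
Hence P_n = -n^3 + 3n^2 + n − 1 for every n ≥ 1, by induction.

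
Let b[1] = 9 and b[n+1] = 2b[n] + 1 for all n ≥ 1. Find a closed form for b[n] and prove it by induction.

Claim: b[n] = 5·2^n − 1.

Base case: b[1] = 9, and 5·2^1 − 1 = 10 − 1 = 9.
Assume b[m] = 5·2^m − 1 for some m ≥ 1.
Then b[m+1] = 2b[m] + 1 = 2·(5·2^m − 1) + 1 = 10·2^m − 2 + 1 = 5·2^{m+1} − 1.
Hence b[n] = 5·2^n − 1 for every n ≥ 1, by induction.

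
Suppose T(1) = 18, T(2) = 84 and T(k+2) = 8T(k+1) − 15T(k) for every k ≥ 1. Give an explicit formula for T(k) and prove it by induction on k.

Claim: T(k) = 3·5^k + 3^k.

Base cases: T(1) = 18 and 3·5^1 + 3^1 = 18; T(2) = 84 and 3·5^2 + 3^2 = 84.
Assume T(i) = 3·5^i + 3^i for all 1 ≤ i ≤ j, where j ≥ 2.
Then T(j+1) = 8T(j) − 15T(j−1) = 8·(3·5^j + 3^j) − 15·(3·5^{j−1} + 3^{j−1}) = 3·(8·5 − 15)5^{j−1} + (8·3 − 15)3^{j−1} = 75·5^{j−1} + 9·3^{j−1} = 3·5^{j+1} + 3^{j+1}.
By strong induction, T(k) = 3·5^k + 3^k for all k ≥ 1.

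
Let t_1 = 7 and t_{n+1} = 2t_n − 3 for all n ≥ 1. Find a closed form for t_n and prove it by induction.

Claim: t_n = 2^{n+1} + 3.

Base case: t_1 = 7, and 2^{1+1} + 3 = 4 + 3 = 7.
Assume t_m = 2^{m+1} + 3 for some m ≥ 1.
Then t_{m+1} = 2t_m − 3 = 2·(2^{m+1} + 3) − 3 = 2^{m+2} + 6 − 3 = 2^{m+2} + 3.
This completes the inductive step, so t_n = 2^{n+1} + 3 for all n ≥ 1.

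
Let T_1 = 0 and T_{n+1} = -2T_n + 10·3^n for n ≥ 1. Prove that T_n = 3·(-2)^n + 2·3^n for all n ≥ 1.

Base case: T_1 = 0, and 3·(-2)^1 + 2·3^1 = -6 + 6 = 0.
Assume T_j = 3·(-2)^j + 2·3^j for some j ≥ 1.
Then T_{j+1} = -2T_j + 10·3^j = -2·(3·(-2)^j + 2·3^j) + 10·3^j = 3·(-2)^{j+1} − 4·3^j + 10·3^j = 3·(-2)^{j+1} + 6·3^j = 3·(-2)^{j+1} + 2·3^{j+1}.
This completes the inductive step, so T_n = 3·(-2)^n + 2·3^n for all n ≥ 1.

T_n = 3·(-2)^n + 2·3^n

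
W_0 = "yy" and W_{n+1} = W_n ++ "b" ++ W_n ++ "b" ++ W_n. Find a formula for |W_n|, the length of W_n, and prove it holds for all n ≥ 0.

Claim: |W_n| = 3^{n+1} − 1.

Base case: |W_0| = 2, and 3^{0+1} − 1 = 2.
Assume |W_k| = 3^{k+1} − 1.
Then |W_{k+1}| = 3|W_k| + 2 = 3(3^{k+1} − 1) + 2 = 3^{k+2} − 3 + 2 = 3^{k+2} − 1.
Hence |W_n| = 3^{n+1} − 1 for every n ≥ 0, by induction.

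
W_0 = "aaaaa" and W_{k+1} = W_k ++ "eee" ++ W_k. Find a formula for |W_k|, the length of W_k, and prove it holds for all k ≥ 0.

Claim: |W_k| = 2^{k+3} − 3.

Base case: |W_0| = 5, and 2^{0+3} − 3 = 5.
Assume |W_m| = 2^{m+3} − 3.
Then |W_{m+1}| = |W_m| + 3 + |W_m| = 2|W_m| + 3 = 2(2^{m+3} − 3) + 3 = 2^{m+1+3} − 6 + 3 = 2^{m+1+3} − 3.
This completes the inductive step, so |W_k| = 2^{k+3} − 3 for all k ≥ 0.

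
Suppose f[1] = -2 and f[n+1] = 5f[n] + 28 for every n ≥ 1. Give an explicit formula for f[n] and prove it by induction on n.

Claim: f[n] = 5^n − 7.

Base case: f[1] = -2, and 5^1 − 7 = 5 − 7 = -2.
Assume f[k] = 5^k − 7 for some k ≥ 1.
Then f[k+1] = 5f[k] + 28 = 5·(5^k − 7) + 28 = 5^{k+1} − 35 + 28 = 5^{k+1} − 7.
Hence f[n] = 5^n − 7 for every n ≥ 1, by induction.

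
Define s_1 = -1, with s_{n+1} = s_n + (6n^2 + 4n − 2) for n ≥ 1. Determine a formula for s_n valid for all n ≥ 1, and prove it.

Claim: s_n = 2n^3 − n^2 − 3n + 1.

Base case: s_1 = -1, and 2·1^3 − 1^2 − 3·1 + 1 = -1.
Assume s_m = 2m^3 − m^2 − 3m + 1.
Then s_{m+1} = s_m + (6m^2 + 4m − 2) = (2m^3 − m^2 − 3m + 1) + (6m^2 + 4m − 2) = 2m^3 + 5m^2 + m − 1,
and 2·(m+1)^3 − (m+1)^2 − 3·(m+1) + 1 = 2m^3 + 5m^2 + m − 1.
This completes the inductive step, so s_n = 2n^3 − n^2 − 3n + 1 for all n ≥ 1.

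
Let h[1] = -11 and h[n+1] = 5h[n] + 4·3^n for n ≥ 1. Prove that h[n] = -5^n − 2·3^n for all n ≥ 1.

Base case: h[1] = -11, and -5^1 − 2·3^1 = -5 − 6 = -11.
Assume h[k] = -5^k − 2·3^k for some k ≥ 1.
Then h[k+1] = 5h[k] + 4·3^k = 5·(-5^k − 2·3^k) + 4·3^k = -5^{k+1} − 10·3^k + 4·3^k = -5^{k+1} − 6·3^k = -5^{k+1} − 2·3^{k+1}.
By induction, h[n] = -5^n − 2·3^n for all n ≥ 1.

h[n] = -5^n − 2·3^n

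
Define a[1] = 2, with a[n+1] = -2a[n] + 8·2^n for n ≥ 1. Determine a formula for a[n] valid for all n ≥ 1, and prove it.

Claim: a[n] = (-2)^n + 2·2^n.

Base case: a[1] = 2, and (-2)^1 + 2·2^1 = -2 + 4 = 2.
Assume a[j] = (-2)^j + 2·2^j for some j ≥ 1.
Then a[j+1] = -2a[j] + 8·2^j = -2·((-2)^j + 2·2^j) + 8·2^j = (-2)^{j+1} − 4·2^j + 8·2^j = (-2)^{j+1} + 4·2^j = (-2)^{j+1} + 2·2^{j+1}.
This completes the inductive step, so a[n] = (-2)^n + 2·2^n for all n ≥ 1.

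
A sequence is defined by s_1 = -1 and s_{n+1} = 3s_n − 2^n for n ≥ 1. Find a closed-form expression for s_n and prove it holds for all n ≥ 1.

Claim: s_n = -3^n + 2^n.

Base case: s_1 = -1, and -3^1 + 2^1 = -3 + 2 = -1.
Assume s_k = -3^k + 2^k for some k ≥ 1.
Then s_{k+1} = 3s_k − 2^k = 3·(-3^k + 2^k) − 2^k = -3^{k+1} + 3·2^k − 2^k = -3^{k+1} + 2·2^k = -3^{k+1} + 2^{k+1}.
Hence s_n = -3^n + 2^n for every n ≥ 1, by induction.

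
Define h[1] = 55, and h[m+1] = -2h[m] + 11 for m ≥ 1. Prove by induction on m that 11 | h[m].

Base case: h[1] = 55 = 11·5, so 11 | h[1].
Assume 11 | h[k], so h[k] = 11t for some integer t.
Then h[k+1] = -2h[k] + 11 = -2·(11t) + 11 = 11(-2t + 1), so 11 | h[k+1].
By induction, 11 | h[m] for all m ≥ 1.

11 | h[m]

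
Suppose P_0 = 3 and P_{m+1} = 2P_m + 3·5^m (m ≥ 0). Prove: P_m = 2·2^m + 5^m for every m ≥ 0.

Base case: P_0 = 3, and 2·2^0 + 5^0 = 2 + 1 = 3.
Assume P_k = 2·2^k + 5^k for some k ≥ 0.
Then P_{k+1} = 2P_k + 3·5^k = 2·(2·2^k + 5^k) + 3·5^k = 2·2^{k+1} + 2·5^k + 3·5^k = 2·2^{k+1} + 5·5^k = 2·2^{k+1} + 5^{k+1}.
This completes the inductive step, so P_m = 2·2^m + 5^m for all m ≥ 0.

P_m = 2·2^m + 5^m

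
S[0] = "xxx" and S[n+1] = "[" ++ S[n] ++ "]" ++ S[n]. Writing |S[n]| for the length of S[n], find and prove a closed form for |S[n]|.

Claim: |S[n]| = 5·2^n − 2.

Base case: |S[0]| = 3, and 5·2^0 − 2 = 3.
Assume |S[k]| = 5·2^k − 2.
Then |S[k+1]| = 1 + |S[k]| + 1 + |S[k]| = 2|S[k]| + 2 = 2(5·2^k − 2) + 2 = 5·2^{k+1} − 4 + 2 = 5·2^{k+1} − 2.
This completes the inductive step, so |S[n]| = 5·2^n − 2 for all n ≥ 0.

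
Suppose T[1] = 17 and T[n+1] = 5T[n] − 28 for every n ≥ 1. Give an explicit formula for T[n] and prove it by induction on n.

Claim: T[n] = 2·5^n + 7.

Base case: T[1] = 17, and 2·5^1 + 7 = 10 + 7 = 17.
Assume T[r] = 2·5^r + 7 for some r ≥ 1.
Then T[r+1] = 5T[r] − 28 = 5·(2·5^r + 7) − 28 = 10·5^r + 35 − 28 = 2·5^{r+1} + 7.
Hence T[n] = 2·5^n + 7 for every n ≥ 1, by induction.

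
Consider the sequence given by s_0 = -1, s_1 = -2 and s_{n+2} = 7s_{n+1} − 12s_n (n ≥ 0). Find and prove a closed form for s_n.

Claim: s_n = 4^n − 2·3^n.

Base cases: s_0 = -1 and 4^0 − 2·3^0 = -1; s_1 = -2 and 4^1 − 2·3^1 = -2.
Assume s_j = 4^j − 2·3^j for all 0 ≤ j ≤ k, where k ≥ 1.
Then s_{k+1} = 7s_k − 12s_{k−1} = 7·(4^k − 2·3^k) − 12·(4^{k−1} − 2·3^{k−1}) = (7·4 − 12)4^{k−1} − 2·(7·3 − 12)3^{k−1} = 16·4^{k−1} − 18·3^{k−1} = 4^{k+1} − 2·3^{k+1}.
Hence s_n = 4^n − 2·3^n for every n ≥ 0, by strong induction.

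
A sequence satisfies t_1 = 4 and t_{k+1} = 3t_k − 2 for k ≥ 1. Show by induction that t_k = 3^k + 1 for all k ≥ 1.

Base case: t_1 = 4, and 3^1 + 1 = 3 + 1 = 4.
Assume t_r = 3^r + 1 for some r ≥ 1.
Then t_{r+1} = 3t_r − 2 = 3·(3^r + 1) − 2 = 3^{r+1} + 3 − 2 = 3^{r+1} + 1.
This completes the inductive step, so t_k = 3^k + 1 for all k ≥ 1.

t_k = 3^k + 1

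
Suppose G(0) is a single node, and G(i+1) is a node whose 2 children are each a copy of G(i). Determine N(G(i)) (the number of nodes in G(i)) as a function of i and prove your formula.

Claim: N(G(i)) = 2^{i+1} − 1.

Base case: N(G(0)) = 1, and 2^{0+1} − 1 = 1.
Assume N(G(j)) = 2^{j+1} − 1.
Then N(G(j+1)) = 1 + 2N(G(j)) = 1 + 2(2^{j+1} − 1) = 2^{j+2} − 2 + 1 = 2^{j+2} − 1.
So the formula holds for j+1, and by induction N(G(i)) = 2^{i+1} − 1 for all i ≥ 0.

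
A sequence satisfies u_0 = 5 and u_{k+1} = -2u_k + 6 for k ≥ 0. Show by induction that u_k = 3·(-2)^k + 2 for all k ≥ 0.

Base case: u_0 = 5, and 3·(-2)^0 + 2 = 3 + 2 = 5.
Assume u_j = 3·(-2)^j + 2 for some j ≥ 0.
Then u_{j+1} = -2u_j + 6 = -2·(3·(-2)^j + 2) + 6 = -6·(-2)^j − 4 + 6 = 3·(-2)^{j+1} + 2.
Hence u_k = 3·(-2)^k + 2 for every k ≥ 0, by induction.

u_k = 3·(-2)^k + 2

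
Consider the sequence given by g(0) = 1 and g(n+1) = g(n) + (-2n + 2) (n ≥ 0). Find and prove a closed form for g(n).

Claim: g(n) = -n^2 + 3n + 1.

Base case: g(0) = 1, and -0^2 + 3·0 + 1 = 1.
Assume g(r) = -r^2 + 3r + 1.
Then g(r+1) = g(r) + (-2r + 2) = (-r^2 + 3r + 1) + (-2r + 2) = -r^2 + r + 3,
and -(r+1)^2 + 3·(r+1) + 1 = -r^2 + r + 3.
This completes the inductive step, so g(n) = -n^2 + 3n + 1 for all n ≥ 0.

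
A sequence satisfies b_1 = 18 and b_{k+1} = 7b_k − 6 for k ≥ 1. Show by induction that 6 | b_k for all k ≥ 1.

Base case: b_1 = 18 = 6·3, so 6 | b_1.
Assume 6 | b_m, so b_m = 6t for some integer t.
Then b_{m+1} = 7b_m − 6 = 7·(6t) − 6 = 6(7t − 1), so 6 | b_{m+1}.
This completes the inductive step, so 6 | b_k for all k ≥ 1.

6 | b_k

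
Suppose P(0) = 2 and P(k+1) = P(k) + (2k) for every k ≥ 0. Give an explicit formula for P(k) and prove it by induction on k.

Claim: P(k) = k^2 − k + 2.

Base case: P(0) = 2, and 0^2 − 0 + 2 = 2.
Assume P(j) = j^2 − j + 2.
Then P(j+1) = P(j) + (2j) = (j^2 − j + 2) + (2j) = j^2 + j + 2,
and (j+1)^2 − (j+1) + 2 = j^2 + j + 2.
This completes the inductive step, so P(k) = k^2 − k + 2 for all k ≥ 0.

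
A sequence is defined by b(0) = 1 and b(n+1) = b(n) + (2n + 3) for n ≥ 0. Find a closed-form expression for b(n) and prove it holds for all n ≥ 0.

Claim: b(n) = n^2 + 2n + 1.

Base case: b(0) = 1, and 0^2 + 2·0 + 1 = 1.
Assume b(k) = k^2 + 2k + 1.
Then b(k+1) = b(k) + (2k + 3) = (k^2 + 2k + 1) + (2k + 3) = k^2 + 4k + 4,
and (k+1)^2 + 2·(k+1) + 1 = k^2 + 4k + 4.
Hence b(n) = n^2 + 2n + 1 for every n ≥ 0, by induction.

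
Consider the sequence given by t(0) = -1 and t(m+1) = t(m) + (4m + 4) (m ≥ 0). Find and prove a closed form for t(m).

Claim: t(m) = 2m^2 + 2m − 1.

Base case: t(0) = -1, and 2·0^2 + 2·0 − 1 = -1.
Assume t(j) = 2j^2 + 2j − 1.
Then t(j+1) = t(j) + (4j + 4) = (2j^2 + 2j − 1) + (4j + 4) = 2j^2 + 6j + 3,
and 2·(j+1)^2 + 2·(j+1) − 1 = 2j^2 + 6j + 3.
Hence t(m) = 2m^2 + 2m − 1 for every m ≥ 0, by induction.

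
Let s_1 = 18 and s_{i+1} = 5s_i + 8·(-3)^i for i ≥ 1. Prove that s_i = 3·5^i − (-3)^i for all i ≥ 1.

Base case: s_1 = 18, and 3·5^1 − (-3)^1 = 15 + 3 = 18.
Assume s_j = 3·5^j − (-3)^j for some j ≥ 1.
Then s_{j+1} = 5s_j + 8·(-3)^j = 5·(3·5^j − (-3)^j) + 8·(-3)^j = 3·5^{j+1} − 5·(-3)^j + 8·(-3)^j = 3·5^{j+1} + 3·(-3)^j = 3·5^{j+1} − (-3)^{j+1}.
Hence s_i = 3·5^i − (-3)^i for every i ≥ 1, by induction.

s_i = 3·5^i − (-3)^i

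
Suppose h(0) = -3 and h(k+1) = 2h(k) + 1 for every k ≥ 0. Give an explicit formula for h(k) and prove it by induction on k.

Claim: h(k) = -2^{k+1} − 1.

Base case: h(0) = -3, and -2^{0+1} − 1 = -2 − 1 = -3.
Assume h(j) = -2^{j+1} − 1 for some j ≥ 0.
Then h(j+1) = 2h(j) + 1 = 2·(-2^{j+1} − 1) + 1 = -2^{j+2} − 2 + 1 = -2^{j+2} − 1.
So the formula holds for j+1, and by induction h(k) = -2^{k+1} − 1 for all k ≥ 0.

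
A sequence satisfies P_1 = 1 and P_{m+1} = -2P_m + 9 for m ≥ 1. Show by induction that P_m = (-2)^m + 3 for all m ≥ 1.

Base case: P_1 = 1, and (-2)^1 + 3 = -2 + 3 = 1.
Assume P_k = (-2)^k + 3 for some k ≥ 1.
Then P_{k+1} = -2P_k + 9 = -2·((-2)^k + 3) + 9 = -2·(-2)^k − 6 + 9 = (-2)^{k+1} + 3.
This completes the inductive step, so P_m = (-2)^m + 3 for all m ≥ 1.

P_m = (-2)^m + 3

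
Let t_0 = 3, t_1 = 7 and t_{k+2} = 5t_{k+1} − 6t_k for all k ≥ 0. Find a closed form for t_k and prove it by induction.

Claim: t_k = 2·2^k + 3^k.

Base cases: t_0 = 3 and 2·2^0 + 3^0 = 3; t_1 = 7 and 2·2^1 + 3^1 = 7.
Assume t_j = 2·2^j + 3^j for all 0 ≤ j ≤ r, where r ≥ 1.
Then t_{r+1} = 5t_r − 6t_{r−1} = 5·(2·2^r + 3^r) − 6·(2·2^{r−1} + 3^{r−1}) = 2·(5·2 − 6)2^{r−1} + (5·3 − 6)3^{r−1} = 8·2^{r−1} + 9·3^{r−1} = 2·2^{r+1} + 3^{r+1}.
This completes the inductive step, so t_k = 2·2^k + 3^k for all k ≥ 0.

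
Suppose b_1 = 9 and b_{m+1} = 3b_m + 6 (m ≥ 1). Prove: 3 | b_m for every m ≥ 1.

Base case: b_1 = 9 = 3·3, so 3 | b_1.
Assume 3 | b_r, so b_r = 3t for some integer t.
Then b_{r+1} = 3b_r + 6 = 3·(3t) + 6 = 3(3t + 2), so 3 | b_{r+1}.
So the property holds for r+1, and by induction 3 | b_m for all m ≥ 1.

3 | b_m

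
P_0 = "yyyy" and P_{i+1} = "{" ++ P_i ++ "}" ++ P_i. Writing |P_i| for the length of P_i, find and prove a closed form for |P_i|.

Claim: |P_i| = 6·2^i − 2.

Base case: |P_0| = 4, and 6·2^0 − 2 = 4.
Assume |P_m| = 6·2^m − 2.
Then |P_{m+1}| = 1 + |P_m| + 1 + |P_m| = 2|P_m| + 2 = 2(6·2^m − 2) + 2 = 6·2^{m+1} − 4 + 2 = 6·2^{m+1} − 2.
This completes the inductive step, so |P_i| = 6·2^i − 2 for all i ≥ 0.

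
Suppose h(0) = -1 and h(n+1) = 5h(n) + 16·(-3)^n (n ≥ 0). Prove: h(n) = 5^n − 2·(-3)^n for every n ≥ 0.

Base case: h(0) = -1, and 5^0 − 2·(-3)^0 = 1 − 2 = -1.
Assume h(r) = 5^r − 2·(-3)^r for some r ≥ 0.
Then h(r+1) = 5h(r) + 16·(-3)^r = 5·(5^r − 2·(-3)^r) + 16·(-3)^r = 5^{r+1} − 10·(-3)^r + 16·(-3)^r = 5^{r+1} + 6·(-3)^r = 5^{r+1} − 2·(-3)^{r+1}.
This completes the inductive step, so h(n) = 5^n − 2·(-3)^n for all n ≥ 0.

h(n) = 5^n − 2·(-3)^n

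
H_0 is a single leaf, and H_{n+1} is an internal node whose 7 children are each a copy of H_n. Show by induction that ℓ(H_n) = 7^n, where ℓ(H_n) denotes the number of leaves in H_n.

Base case: ℓ(H_0) = 1, and 7^0 = 1.
Assume ℓ(H_j) = 7^j.
Then ℓ(H_{j+1}) = 7·ℓ(H_j) = 7·7^j = 7^{j+1}.
By induction, ℓ(H_n) = 7^n for all n ≥ 0.

ℓ(H_n) = 7^n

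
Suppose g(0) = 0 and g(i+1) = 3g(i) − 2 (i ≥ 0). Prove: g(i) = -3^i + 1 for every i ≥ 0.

Base case: g(0) = 0, and -3^0 + 1 = -1 + 1 = 0.
Assume g(r) = -3^r + 1 for some r ≥ 0.
Then g(r+1) = 3g(r) − 2 = 3·(-3^r + 1) − 2 = -3^{r+1} + 3 − 2 = -3^{r+1} + 1.
By induction, g(i) = -3^i + 1 for all i ≥ 0.

g(i) = -3^i + 1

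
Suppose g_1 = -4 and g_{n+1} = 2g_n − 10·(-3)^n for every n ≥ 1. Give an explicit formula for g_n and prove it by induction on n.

Claim: g_n = 2^n + 2·(-3)^n.

Base case: g_1 = -4, and 2^1 + 2·(-3)^1 = 2 − 6 = -4.
Assume g_m = 2^m + 2·(-3)^m for some m ≥ 1.
Then g_{m+1} = 2g_m − 10·(-3)^m = 2·(2^m + 2·(-3)^m) − 10·(-3)^m = 2^{m+1} + 4·(-3)^m − 10·(-3)^m = 2^{m+1} − 6·(-3)^m = 2^{m+1} + 2·(-3)^{m+1}.
This completes the inductive step, so g_n = 2^n + 2·(-3)^n for all n ≥ 1.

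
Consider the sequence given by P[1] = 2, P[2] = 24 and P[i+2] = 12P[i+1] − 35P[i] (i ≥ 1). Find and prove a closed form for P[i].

Claim: P[i] = 7^i − 5^i.

Base cases: P[1] = 2 and 7^1 − 5^1 = 2; P[2] = 24 and 7^2 − 5^2 = 24.
Assume P[t] = 7^t − 5^t for all 1 ≤ t ≤ j, where j ≥ 2.
Then P[j+1] = 12P[j] − 35P[j−1] = 12·(7^j − 5^j) − 35·(7^{j−1} − 5^{j−1}) = (12·7 − 35)7^{j−1} − (12·5 − 35)5^{j−1} = 49·7^{j−1} − 25·5^{j−1} = 7^{j+1} − 5^{j+1}.
This completes the inductive step, so P[i] = 7^i − 5^i for all i ≥ 1.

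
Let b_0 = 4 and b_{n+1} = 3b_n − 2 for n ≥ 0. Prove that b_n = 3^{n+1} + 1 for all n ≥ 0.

Base case: b_0 = 4, and 3^{0+1} + 1 = 3 + 1 = 4.
Assume b_j = 3^{j+1} + 1 for some j ≥ 0.
Then b_{j+1} = 3b_j − 2 = 3·(3^{j+1} + 1) − 2 = 3^{j+2} + 3 − 2 = 3^{j+2} + 1.
By induction, b_n = 3^{n+1} + 1 for all n ≥ 0.

b_n = 3^{n+1} + 1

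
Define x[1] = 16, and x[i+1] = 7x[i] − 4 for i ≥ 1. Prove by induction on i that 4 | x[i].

Base case: x[1] = 16 = 4·4, so 4 | x[1].
Assume 4 | x[r], so x[r] = 4t for some integer t.
Then x[r+1] = 7x[r] − 4 = 7·(4t) − 4 = 4(7t − 1), so 4 | x[r+1].
This completes the inductive step, so 4 | x[i] for all i ≥ 1.

4 | x[i]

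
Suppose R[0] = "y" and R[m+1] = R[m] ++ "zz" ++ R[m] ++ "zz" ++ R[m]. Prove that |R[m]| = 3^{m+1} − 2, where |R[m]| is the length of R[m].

Base case: |R[0]| = 1, and 3^{0+1} − 2 = 1.
Assume |R[k]| = 3^{k+1} − 2.
Then |R[k+1]| = 3|R[k]| + 4 = 3(3^{k+1} − 2) + 4 = 3^{k+2} − 6 + 4 = 3^{k+2} − 2.
Hence |R[m]| = 3^{m+1} − 2 for every m ≥ 0, by induction.

|R[m]| = 3^{m+1} − 2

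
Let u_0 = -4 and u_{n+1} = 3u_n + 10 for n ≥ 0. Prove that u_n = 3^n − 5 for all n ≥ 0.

Base case: u_0 = -4, and 3^0 − 5 = 1 − 5 = -4.
Assume u_m = 3^m − 5 for some m ≥ 0.
Then u_{m+1} = 3u_m + 10 = 3·(3^m − 5) + 10 = 3^{m+1} − 15 + 10 = 3^{m+1} − 5.
Hence u_n = 3^n − 5 for every n ≥ 0, by induction.

u_n = 3^n − 5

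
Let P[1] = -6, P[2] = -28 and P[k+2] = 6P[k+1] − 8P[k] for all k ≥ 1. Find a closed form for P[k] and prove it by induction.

Claim: P[k] = 2^k − 2·4^k.

Base cases: P[1] = -6 and 2^1 − 2·4^1 = -6; P[2] = -28 and 2^2 − 2·4^2 = -28.
Assume P[i] = 2^i − 2·4^i for all 1 ≤ i ≤ j, where j ≥ 2.
Then P[j+1] = 6P[j] − 8P[j−1] = 6·(2^j − 2·4^j) − 8·(2^{j−1} − 2·4^{j−1}) = (6·2 − 8)2^{j−1} − 2·(6·4 − 8)4^{j−1} = 4·2^{j−1} − 32·4^{j−1} = 2^{j+1} − 2·4^{j+1}.
This completes the inductive step, so P[k] = 2^k − 2·4^k for all k ≥ 1.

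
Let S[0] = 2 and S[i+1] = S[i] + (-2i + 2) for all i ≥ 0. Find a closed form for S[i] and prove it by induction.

Claim: S[i] = -i^2 + 3i + 2.

Base case: S[0] = 2, and -0^2 + 3·0 + 2 = 2.
Assume S[m] = -m^2 + 3m + 2.
Then S[m+1] = S[m] + (-2m + 2) = (-m^2 + 3m + 2) + (-2m + 2) = -m^2 + m + 4,
and -(m+1)^2 + 3·(m+1) + 2 = -m^2 + m + 4.
By induction, S[i] = -i^2 + 3i + 2 for all i ≥ 0.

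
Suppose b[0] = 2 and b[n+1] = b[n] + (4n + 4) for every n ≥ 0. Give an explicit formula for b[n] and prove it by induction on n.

Claim: b[n] = 2n^2 + 2n + 2.

Base case: b[0] = 2, and 2·0^2 + 2·0 + 2 = 2.
Assume b[m] = 2m^2 + 2m + 2.
Then b[m+1] = b[m] + (4m + 4) = (2m^2 + 2m + 2) + (4m + 4) = 2m^2 + 6m + 6,
and 2·(m+1)^2 + 2·(m+1) + 2 = 2m^2 + 6m + 6.
By induction, b[n] = 2n^2 + 2n + 2 for all n ≥ 0.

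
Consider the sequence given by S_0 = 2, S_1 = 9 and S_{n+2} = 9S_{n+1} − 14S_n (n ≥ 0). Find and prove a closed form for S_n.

Claim: S_n = 7^n + 2^n.

Base cases: S_0 = 2 and 7^0 + 2^0 = 2; S_1 = 9 and 7^1 + 2^1 = 9.
Assume S_j = 7^j + 2^j for all 0 ≤ j ≤ k, where k ≥ 1.
Then S_{k+1} = 9S_k − 14S_{k−1} = 9·(7^k + 2^k) − 14·(7^{k−1} + 2^{k−1}) = (9·7 − 14)7^{k−1} + (9·2 − 14)2^{k−1} = 49·7^{k−1} + 4·2^{k−1} = 7^{k+1} + 2^{k+1}.
So the formula holds for k+1, and by strong induction S_n = 7^n + 2^n for all n ≥ 0.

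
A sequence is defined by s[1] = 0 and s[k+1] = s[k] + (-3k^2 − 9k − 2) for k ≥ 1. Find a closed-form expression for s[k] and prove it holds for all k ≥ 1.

Claim: s[k] = -k^3 − 3k^2 + 2k + 2.

Base case: s[1] = 0, and -1^3 − 3·1^2 + 2·1 + 2 = 0.
Assume s[m] = -m^3 − 3m^2 + 2m + 2.
Then s[m+1] = s[m] + (-3m^2 − 9m − 2) = (-m^3 − 3m^2 + 2m + 2) + (-3m^2 − 9m − 2) = -m^3 − 6m^2 − 7m,
and -(m+1)^3 − 3·(m+1)^2 + 2·(m+1) + 2 = -m^3 − 6m^2 − 7m.
This completes the inductive step, so s[k] = -k^3 − 3k^2 + 2k + 2 for all k ≥ 1.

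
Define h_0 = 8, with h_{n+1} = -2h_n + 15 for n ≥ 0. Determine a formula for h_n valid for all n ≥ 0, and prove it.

Claim: h_n = 3·(-2)^n + 5.

Base case: h_0 = 8, and 3·(-2)^0 + 5 = 3 + 5 = 8.
Assume h_j = 3·(-2)^j + 5 for some j ≥ 0.
Then h_{j+1} = -2h_j + 15 = -2·(3·(-2)^j + 5) + 15 = -6·(-2)^j − 10 + 15 = 3·(-2)^{j+1} + 5.
Hence h_n = 3·(-2)^n + 5 for every n ≥ 0, by induction.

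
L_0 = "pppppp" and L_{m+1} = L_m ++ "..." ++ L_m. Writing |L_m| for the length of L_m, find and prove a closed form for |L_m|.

Claim: |L_m| = 9·2^m − 3.

Base case: |L_0| = 6, and 9·2^0 − 3 = 6.
Assume |L_j| = 9·2^j − 3.
Then |L_{j+1}| = |L_j| + 3 + |L_j| = 2|L_j| + 3 = 2(9·2^j − 3) + 3 = 9·2^{j+1} − 6 + 3 = 9·2^{j+1} − 3.
This completes the inductive step, so |L_m| = 9·2^m − 3 for all m ≥ 0.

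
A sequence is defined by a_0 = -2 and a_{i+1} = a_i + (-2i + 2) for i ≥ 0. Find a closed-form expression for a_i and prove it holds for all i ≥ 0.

Claim: a_i = -i^2 + 3i − 2.

Base case: a_0 = -2, and -0^2 + 3·0 − 2 = -2.
Assume a_r = -r^2 + 3r − 2.
Then a_{r+1} = a_r + (-2r + 2) = (-r^2 + 3r − 2) + (-2r + 2) = -r^2 + r,
and -(r+1)^2 + 3·(r+1) − 2 = -r^2 + r.
By induction, a_i = -i^2 + 3i − 2 for all i ≥ 0.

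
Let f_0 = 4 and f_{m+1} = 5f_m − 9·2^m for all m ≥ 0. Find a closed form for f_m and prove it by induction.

Claim: f_m = 5^m + 3·2^m.

Base case: f_0 = 4, and 5^0 + 3·2^0 = 1 + 3 = 4.
Assume f_j = 5^j + 3·2^j for some j ≥ 0.
Then f_{j+1} = 5f_j − 9·2^j = 5·(5^j + 3·2^j) − 9·2^j = 5^{j+1} + 15·2^j − 9·2^j = 5^{j+1} + 6·2^j = 5^{j+1} + 3·2^{j+1}.
Hence f_m = 5^m + 3·2^m for every m ≥ 0, by induction.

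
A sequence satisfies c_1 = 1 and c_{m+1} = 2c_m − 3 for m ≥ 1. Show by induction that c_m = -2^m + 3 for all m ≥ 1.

Base case: c_1 = 1, and -2^1 + 3 = -2 + 3 = 1.
Assume c_k = -2^k + 3 for some k ≥ 1.
Then c_{k+1} = 2c_k − 3 = 2·(-2^k + 3) − 3 = -2^{k+1} + 6 − 3 = -2^{k+1} + 3.
By induction, c_m = -2^m + 3 for all m ≥ 1.

c_m = -2^m + 3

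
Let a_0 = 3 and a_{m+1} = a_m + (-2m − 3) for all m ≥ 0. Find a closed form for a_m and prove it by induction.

Claim: a_m = -m^2 − 2m + 3.

Base case: a_0 = 3, and -0^2 − 2·0 + 3 = 3.
Assume a_j = -j^2 − 2j + 3.
Then a_{j+1} = a_j + (-2j − 3) = (-j^2 − 2j + 3) + (-2j − 3) = -j^2 − 4j,
and -(j+1)^2 − 2·(j+1) + 3 = -j^2 − 4j.
By induction, a_m = -m^2 − 2m + 3 for all m ≥ 0.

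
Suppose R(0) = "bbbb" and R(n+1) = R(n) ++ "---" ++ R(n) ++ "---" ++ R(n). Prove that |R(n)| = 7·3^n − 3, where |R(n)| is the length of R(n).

Base case: |R(0)| = 4, and 7·3^0 − 3 = 4.
Assume |R(m)| = 7·3^m − 3.
Then |R(m+1)| = 3|R(m)| + 6 = 3(7·3^m − 3) + 6 = 7·3^{m+1} − 9 + 6 = 7·3^{m+1} − 3.
So the formula holds for m+1, and by induction |R(n)| = 7·3^n − 3 for all n ≥ 0.

|R(n)| = 7·3^n − 3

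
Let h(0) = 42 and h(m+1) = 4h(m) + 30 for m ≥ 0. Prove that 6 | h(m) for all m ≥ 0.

Base case: h(0) = 42 = 6·7, so 6 | h(0).
Assume 6 | h(k), so h(k) = 6t for some integer t.
Then h(k+1) = 4h(k) + 30 = 4·(6t) + 30 = 6(4t + 5), so 6 | h(k+1).
By induction, 6 | h(m) for all m ≥ 0.

6 | h(m)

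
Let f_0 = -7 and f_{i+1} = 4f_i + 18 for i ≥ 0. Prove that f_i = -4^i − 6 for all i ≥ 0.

Base case: f_0 = -7, and -4^0 − 6 = -1 − 6 = -7.
Assume f_m = -4^m − 6 for some m ≥ 0.
Then f_{m+1} = 4f_m + 18 = 4·(-4^m − 6) + 18 = -4^{m+1} − 24 + 18 = -4^{m+1} − 6.
This completes the inductive step, so f_i = -4^i − 6 for all i ≥ 0.

f_i = -4^i − 6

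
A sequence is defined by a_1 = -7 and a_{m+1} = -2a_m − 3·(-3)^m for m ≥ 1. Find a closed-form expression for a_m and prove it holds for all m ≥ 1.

Claim: a_m = -(-2)^m + 3·(-3)^m.

Base case: a_1 = -7, and -(-2)^1 + 3·(-3)^1 = 2 − 9 = -7.
Assume a_j = -(-2)^j + 3·(-3)^j for some j ≥ 1.
Then a_{j+1} = -2a_j − 3·(-3)^j = -2·(-(-2)^j + 3·(-3)^j) − 3·(-3)^j = -(-2)^{j+1} − 6·(-3)^j − 3·(-3)^j = -(-2)^{j+1} − 9·(-3)^j = -(-2)^{j+1} + 3·(-3)^{j+1}.
This completes the inductive step, so a_m = -(-2)^m + 3·(-3)^m for all m ≥ 1.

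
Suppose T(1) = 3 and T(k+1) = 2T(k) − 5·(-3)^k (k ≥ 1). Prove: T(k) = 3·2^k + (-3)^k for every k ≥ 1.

Base case: T(1) = 3, and 3·2^1 + (-3)^1 = 6 − 3 = 3.
Assume T(j) = 3·2^j + (-3)^j for some j ≥ 1.
Then T(j+1) = 2T(j) − 5·(-3)^j = 2·(3·2^j + (-3)^j) − 5·(-3)^j = 3·2^{j+1} + 2·(-3)^j − 5·(-3)^j = 3·2^{j+1} − 3·(-3)^j = 3·2^{j+1} + (-3)^{j+1}.
So the formula holds for j+1, and by induction T(k) = 3·2^k + (-3)^k for all k ≥ 1.

T(k) = 3·2^k + (-3)^k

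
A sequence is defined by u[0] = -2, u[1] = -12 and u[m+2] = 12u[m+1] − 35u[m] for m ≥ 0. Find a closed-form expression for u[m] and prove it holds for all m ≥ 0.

Claim: u[m] = -7^m − 5^m.

Base cases: u[0] = -2 and -7^0 − 5^0 = -2; u[1] = -12 and -7^1 − 5^1 = -12.
Assume u[j] = -7^j − 5^j for all 0 ≤ j ≤ r, where r ≥ 1.
Then u[r+1] = 12u[r] − 35u[r−1] = 12·(-7^r − 5^r) − 35·(-7^{r−1} − 5^{r−1}) = -(12·7 − 35)7^{r−1} − (12·5 − 35)5^{r−1} = -49·7^{r−1} − 25·5^{r−1} = -7^{r+1} − 5^{r+1}.
So the formula holds for r+1, and by strong induction u[m] = -7^m − 5^m for all m ≥ 0.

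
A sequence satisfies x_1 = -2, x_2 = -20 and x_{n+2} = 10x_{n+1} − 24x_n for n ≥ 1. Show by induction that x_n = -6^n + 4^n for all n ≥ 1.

Base cases: x_1 = -2 and -6^1 + 4^1 = -2; x_2 = -20 and -6^2 + 4^2 = -20.
Assume x_i = -6^i + 4^i for all 1 ≤ i ≤ j, where j ≥ 2.
Then x_{j+1} = 10x_j − 24x_{j−1} = 10·(-6^j + 4^j) − 24·(-6^{j−1} + 4^{j−1}) = -(10·6 − 24)6^{j−1} + (10·4 − 24)4^{j−1} = -36·6^{j−1} + 16·4^{j−1} = -6^{j+1} + 4^{j+1}.
This completes the inductive step, so x_n = -6^n + 4^n for all n ≥ 1.

x_n = -6^n + 4^n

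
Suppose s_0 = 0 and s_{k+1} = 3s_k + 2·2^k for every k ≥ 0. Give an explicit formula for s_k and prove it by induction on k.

Claim: s_k = 2·3^k − 2·2^k.

Base case: s_0 = 0, and 2·3^0 − 2·2^0 = 2 − 2 = 0.
Assume s_m = 2·3^m − 2·2^m for some m ≥ 0.
Then s_{m+1} = 3s_m + 2·2^m = 3·(2·3^m − 2·2^m) + 2·2^m = 2·3^{m+1} − 6·2^m + 2·2^m = 2·3^{m+1} − 4·2^m = 2·3^{m+1} − 2·2^{m+1}.
This completes the inductive step, so s_k = 2·3^k − 2·2^k for all k ≥ 0.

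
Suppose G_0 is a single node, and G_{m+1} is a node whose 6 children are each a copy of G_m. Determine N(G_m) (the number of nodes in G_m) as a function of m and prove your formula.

Claim: N(G_m) = (6^{m+1} − 1)/5.

Base case: N(G_0) = 1, and (6^{0+1} − 1)/5 = 1.
Assume N(G_k) = (6^{k+1} − 1)/5.
Then N(G_{k+1}) = 1 + 6N(G_k) = 1 + 6·(6^{k+1} − 1)/5 = 1 + (6^{k+2} − 6)/5 = (5 + 6^{k+2} − 6)/5 = (6^{k+2} − 1)/5.
By induction, N(G_m) = (6^{m+1} − 1)/5 for all m ≥ 0.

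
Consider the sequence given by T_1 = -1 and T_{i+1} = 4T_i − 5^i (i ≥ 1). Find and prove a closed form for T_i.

Claim: T_i = 4^i − 5^i.

Base case: T_1 = -1, and 4^1 − 5^1 = 4 − 5 = -1.
Assume T_k = 4^k − 5^k for some k ≥ 1.
Then T_{k+1} = 4T_k − 5^k = 4·(4^k − 5^k) − 5^k = 4^{k+1} − 4·5^k − 5^k = 4^{k+1} − 5·5^k = 4^{k+1} − 5^{k+1}.
Hence T_i = 4^i − 5^i for every i ≥ 1, by induction.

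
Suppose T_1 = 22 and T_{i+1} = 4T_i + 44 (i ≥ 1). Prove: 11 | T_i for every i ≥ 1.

Base case: T_1 = 22 = 11·2, so 11 | T_1.
Assume 11 | T_j, so T_j = 11t for some integer t.
Then T_{j+1} = 4T_j + 44 = 4·(11t) + 44 = 11(4t + 4), so 11 | T_{j+1}.
Hence 11 | T_i for every i ≥ 1, by induction.

11 | T_i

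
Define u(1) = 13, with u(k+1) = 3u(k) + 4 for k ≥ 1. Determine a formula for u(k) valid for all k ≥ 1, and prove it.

Claim: u(k) = 5·3^k − 2.

Base case: u(1) = 13, and 5·3^1 − 2 = 15 − 2 = 13.
Assume u(m) = 5·3^m − 2 for some m ≥ 1.
Then u(m+1) = 3u(m) + 4 = 3·(5·3^m − 2) + 4 = 15·3^m − 6 + 4 = 5·3^{m+1} − 2.
Hence u(k) = 5·3^k − 2 for every k ≥ 1, by induction.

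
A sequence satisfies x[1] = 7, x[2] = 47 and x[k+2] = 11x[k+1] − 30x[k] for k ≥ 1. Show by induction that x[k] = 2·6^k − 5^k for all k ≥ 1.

Base cases: x[1] = 7 and 2·6^1 − 5^1 = 7; x[2] = 47 and 2·6^2 − 5^2 = 47.
Assume x[j] = 2·6^j − 5^j for all 1 ≤ j ≤ r, where r ≥ 2.
Then x[r+1] = 11x[r] − 30x[r−1] = 11·(2·6^r − 5^r) − 30·(2·6^{r−1} − 5^{r−1}) = 2·(11·6 − 30)6^{r−1} − (11·5 − 30)5^{r−1} = 72·6^{r−1} − 25·5^{r−1} = 2·6^{r+1} − 5^{r+1}.
By strong induction, x[k] = 2·6^k − 5^k for all k ≥ 1.

x[k] = 2·6^k − 5^k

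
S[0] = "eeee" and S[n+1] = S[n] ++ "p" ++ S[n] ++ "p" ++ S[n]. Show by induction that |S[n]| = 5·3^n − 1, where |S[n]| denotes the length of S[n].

Base case: |S[0]| = 4, and 5·3^0 − 1 = 4.
Assume |S[k]| = 5·3^k − 1.
Then |S[k+1]| = 3|S[k]| + 2 = 3(5·3^k − 1) + 2 = 5·3^{k+1} − 3 + 2 = 5·3^{k+1} − 1.
By induction, |S[n]| = 5·3^n − 1 for all n ≥ 0.

|S[n]| = 5·3^n − 1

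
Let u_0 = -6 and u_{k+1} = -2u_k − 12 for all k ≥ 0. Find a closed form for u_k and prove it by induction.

Claim: u_k = -2·(-2)^k − 4.

Base case: u_0 = -6, and -2·(-2)^0 − 4 = -2 − 4 = -6.
Assume u_m = -2·(-2)^m − 4 for some m ≥ 0.
Then u_{m+1} = -2u_m − 12 = -2·(-2·(-2)^m − 4) − 12 = 4·(-2)^m + 8 − 12 = -2·(-2)^{m+1} − 4.
Hence u_k = -2·(-2)^k − 4 for every k ≥ 0, by induction.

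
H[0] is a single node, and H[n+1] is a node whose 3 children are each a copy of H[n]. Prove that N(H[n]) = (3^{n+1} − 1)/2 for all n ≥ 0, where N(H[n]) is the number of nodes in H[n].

Base case: N(H[0]) = 1, and (3^{0+1} − 1)/2 = 1.
Assume N(H[r]) = (3^{r+1} − 1)/2.
Then N(H[r+1]) = 1 + 3N(H[r]) = 1 + 3·(3^{r+1} − 1)/2 = 1 + (3^{r+2} − 3)/2 = (2 + 3^{r+2} − 3)/2 = (3^{r+2} − 1)/2.
This completes the inductive step, so N(H[n]) = (3^{n+1} − 1)/2 for all n ≥ 0.

N(H[n]) = (3^{n+1} − 1)/2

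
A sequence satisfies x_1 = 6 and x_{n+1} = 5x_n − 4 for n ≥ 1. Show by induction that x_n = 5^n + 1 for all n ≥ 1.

Base case: x_1 = 6, and 5^1 + 1 = 5 + 1 = 6.
Assume x_m = 5^m + 1 for some m ≥ 1.
Then x_{m+1} = 5x_m − 4 = 5·(5^m + 1) − 4 = 5^{m+1} + 5 − 4 = 5^{m+1} + 1.
Hence x_n = 5^n + 1 for every n ≥ 1, by induction.

x_n = 5^n + 1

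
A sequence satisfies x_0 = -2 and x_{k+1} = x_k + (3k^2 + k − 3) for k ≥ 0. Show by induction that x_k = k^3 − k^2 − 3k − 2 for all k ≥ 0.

Base case: x_0 = -2, and 0^3 − 0^2 − 3·0 − 2 = -2.
Assume x_m = m^3 − m^2 − 3m − 2.
Then x_{m+1} = x_m + (3m^2 + m − 3) = (m^3 − m^2 − 3m − 2) + (3m^2 + m − 3) = m^3 + 2m^2 − 2m − 5,
and (m+1)^3 − (m+1)^2 − 3·(m+1) − 2 = m^3 + 2m^2 − 2m − 5.
Hence x_k = k^3 − k^2 − 3k − 2 for every k ≥ 0, by induction.

x_k = k^3 − k^2 − 3k − 2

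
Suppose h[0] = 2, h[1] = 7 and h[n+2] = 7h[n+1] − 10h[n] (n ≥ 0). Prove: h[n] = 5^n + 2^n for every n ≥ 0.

Base cases: h[0] = 2 and 5^0 + 2^0 = 2; h[1] = 7 and 5^1 + 2^1 = 7.
Assume h[j] = 5^j + 2^j for all 0 ≤ j ≤ m, where m ≥ 1.
Then h[m+1] = 7h[m] − 10h[m−1] = 7·(5^m + 2^m) − 10·(5^{m−1} + 2^{m−1}) = (7·5 − 10)5^{m−1} + (7·2 − 10)2^{m−1} = 25·5^{m−1} + 4·2^{m−1} = 5^{m+1} + 2^{m+1}.
This completes the inductive step, so h[n] = 5^n + 2^n for all n ≥ 0.

h[n] = 5^n + 2^n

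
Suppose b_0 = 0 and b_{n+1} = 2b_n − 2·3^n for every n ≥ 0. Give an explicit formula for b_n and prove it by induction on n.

Claim: b_n = 2·2^n − 2·3^n.

Base case: b_0 = 0, and 2·2^0 − 2·3^0 = 2 − 2 = 0.
Assume b_m = 2·2^m − 2·3^m for some m ≥ 0.
Then b_{m+1} = 2b_m − 2·3^m = 2·(2·2^m − 2·3^m) − 2·3^m = 2·2^{m+1} − 4·3^m − 2·3^m = 2·2^{m+1} − 6·3^m = 2·2^{m+1} − 2·3^{m+1}.
Hence b_n = 2·2^n − 2·3^n for every n ≥ 0, by induction.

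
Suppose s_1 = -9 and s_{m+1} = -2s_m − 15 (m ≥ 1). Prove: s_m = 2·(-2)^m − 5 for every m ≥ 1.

Base case: s_1 = -9, and 2·(-2)^1 − 5 = -4 − 5 = -9.
Assume s_r = 2·(-2)^r − 5 for some r ≥ 1.
Then s_{r+1} = -2s_r − 15 = -2·(2·(-2)^r − 5) − 15 = -4·(-2)^r + 10 − 15 = 2·(-2)^{r+1} − 5.
So the formula holds for r+1, and by induction s_m = 2·(-2)^m − 5 for all m ≥ 1.

s_m = 2·(-2)^m − 5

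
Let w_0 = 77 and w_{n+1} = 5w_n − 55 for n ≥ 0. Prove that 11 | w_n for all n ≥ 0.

Base case: w_0 = 77 = 11·7, so 11 | w_0.
Assume 11 | w_m, so w_m = 11t for some integer t.
Then w_{m+1} = 5w_m − 55 = 5·(11t) − 55 = 11(5t − 5), so 11 | w_{m+1}.
So the property holds for m+1, and by induction 11 | w_n for all n ≥ 0.

11 | w_n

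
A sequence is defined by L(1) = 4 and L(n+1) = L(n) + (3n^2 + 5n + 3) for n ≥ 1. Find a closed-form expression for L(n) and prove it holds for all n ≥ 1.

Claim: L(n) = n^3 + n^2 + n + 1.

Base case: L(1) = 4, and 1^3 + 1^2 + 1 + 1 = 4.
Assume L(j) = j^3 + j^2 + j + 1.
Then L(j+1) = L(j) + (3j^2 + 5j + 3) = (j^3 + j^2 + j + 1) + (3j^2 + 5j + 3) = j^3 + 4j^2 + 6j + 4,
and (j+1)^3 + (j+1)^2 + (j+1) + 1 = j^3 + 4j^2 + 6j + 4.
This completes the inductive step, so L(n) = n^3 + n^2 + n + 1 for all n ≥ 1.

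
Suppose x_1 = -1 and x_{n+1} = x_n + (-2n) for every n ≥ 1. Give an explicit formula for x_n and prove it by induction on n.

Claim: x_n = -n^2 + n − 1.

Base case: x_1 = -1, and -1^2 + 1 − 1 = -1.
Assume x_m = -m^2 + m − 1.
Then x_{m+1} = x_m + (-2m) = (-m^2 + m − 1) + (-2m) = -m^2 − m − 1,
and -(m+1)^2 + (m+1) − 1 = -m^2 − m − 1.
This completes the inductive step, so x_n = -n^2 + n − 1 for all n ≥ 1.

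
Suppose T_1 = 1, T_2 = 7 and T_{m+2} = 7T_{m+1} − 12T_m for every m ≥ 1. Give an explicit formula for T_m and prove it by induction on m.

Claim: T_m = 4^m − 3^m.

Base cases: T_1 = 1 and 4^1 − 3^1 = 1; T_2 = 7 and 4^2 − 3^2 = 7.
Assume T_j = 4^j − 3^j for all 1 ≤ j ≤ r, where r ≥ 2.
Then T_{r+1} = 7T_r − 12T_{r−1} = 7·(4^r − 3^r) − 12·(4^{r−1} − 3^{r−1}) = (7·4 − 12)4^{r−1} − (7·3 − 12)3^{r−1} = 16·4^{r−1} − 9·3^{r−1} = 4^{r+1} − 3^{r+1}.
Hence T_m = 4^m − 3^m for every m ≥ 1, by strong induction.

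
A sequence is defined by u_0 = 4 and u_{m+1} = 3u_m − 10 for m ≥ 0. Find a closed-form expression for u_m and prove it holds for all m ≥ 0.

Claim: u_m = -3^m + 5.

Base case: u_0 = 4, and -3^0 + 5 = -1 + 5 = 4.
Assume u_j = -3^j + 5 for some j ≥ 0.
Then u_{j+1} = 3u_j − 10 = 3·(-3^j + 5) − 10 = -3^{j+1} + 15 − 10 = -3^{j+1} + 5.
Hence u_m = -3^m + 5 for every m ≥ 0, by induction.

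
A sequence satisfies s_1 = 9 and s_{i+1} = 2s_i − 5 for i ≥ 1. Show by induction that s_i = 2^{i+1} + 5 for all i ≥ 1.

Base case: s_1 = 9, and 2^{1+1} + 5 = 4 + 5 = 9.
Assume s_m = 2^{m+1} + 5 for some m ≥ 1.
Then s_{m+1} = 2s_m − 5 = 2·(2^{m+1} + 5) − 5 = 2^{m+2} + 10 − 5 = 2^{m+2} + 5.
By induction, s_i = 2^{i+1} + 5 for all i ≥ 1.

s_i = 2^{i+1} + 5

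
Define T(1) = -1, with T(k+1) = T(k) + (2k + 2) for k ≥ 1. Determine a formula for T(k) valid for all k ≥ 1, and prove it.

Claim: T(k) = k^2 + k − 3.

Base case: T(1) = -1, and 1^2 + 1 − 3 = -1.
Assume T(r) = r^2 + r − 3.
Then T(r+1) = T(r) + (2r + 2) = (r^2 + r − 3) + (2r + 2) = r^2 + 3r − 1,
and (r+1)^2 + (r+1) − 3 = r^2 + 3r − 1.
By induction, T(k) = k^2 + k − 3 for all k ≥ 1.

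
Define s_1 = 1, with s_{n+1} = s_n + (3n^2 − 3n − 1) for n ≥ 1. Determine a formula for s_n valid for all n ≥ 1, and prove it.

Claim: s_n = n^3 − 3n^2 + n + 2.

Base case: s_1 = 1, and 1^3 − 3·1^2 + 1 + 2 = 1.
Assume s_r = r^3 − 3r^2 + r + 2.
Then s_{r+1} = s_r + (3r^2 − 3r − 1) = (r^3 − 3r^2 + r + 2) + (3r^2 − 3r − 1) = r^3 − 2r + 1,
and (r+1)^3 − 3·(r+1)^2 + (r+1) + 2 = r^3 − 2r + 1.
By induction, s_n = n^3 − 3n^2 + n + 2 for all n ≥ 1.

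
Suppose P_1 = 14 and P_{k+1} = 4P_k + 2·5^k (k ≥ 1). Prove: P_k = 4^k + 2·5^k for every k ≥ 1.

Base case: P_1 = 14, and 4^1 + 2·5^1 = 4 + 10 = 14.
Assume P_r = 4^r + 2·5^r for some r ≥ 1.
Then P_{r+1} = 4P_r + 2·5^r = 4·(4^r + 2·5^r) + 2·5^r = 4^{r+1} + 8·5^r + 2·5^r = 4^{r+1} + 10·5^r = 4^{r+1} + 2·5^{r+1}.
This completes the inductive step, so P_k = 4^k + 2·5^k for all k ≥ 1.

P_k = 4^k + 2·5^k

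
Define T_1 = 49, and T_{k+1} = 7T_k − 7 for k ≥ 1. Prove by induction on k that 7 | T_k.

Base case: T_1 = 49 = 7·7, so 7 | T_1.
Assume 7 | T_m, so T_m = 7t for some integer t.
Then T_{m+1} = 7T_m − 7 = 7·(7t) − 7 = 7(7t − 1), so 7 | T_{m+1}.
So the property holds for m+1, and by induction 7 | T_k for all k ≥ 1.

7 | T_k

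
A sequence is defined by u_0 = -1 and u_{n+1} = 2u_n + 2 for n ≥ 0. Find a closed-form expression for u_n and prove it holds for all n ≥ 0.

Claim: u_n = 2^n − 2.

Base case: u_0 = -1, and 2^0 − 2 = 1 − 2 = -1.
Assume u_j = 2^j − 2 for some j ≥ 0.
Then u_{j+1} = 2u_j + 2 = 2·(2^j − 2) + 2 = 2^{j+1} − 4 + 2 = 2^{j+1} − 2.
So the formula holds for j+1, and by induction u_n = 2^n − 2 for all n ≥ 0.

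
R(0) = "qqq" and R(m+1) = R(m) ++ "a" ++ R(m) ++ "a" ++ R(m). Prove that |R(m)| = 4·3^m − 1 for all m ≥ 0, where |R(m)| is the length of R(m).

Base case: |R(0)| = 3, and 4·3^0 − 1 = 3.
Assume |R(r)| = 4·3^r − 1.
Then |R(r+1)| = 3|R(r)| + 2 = 3(4·3^r − 1) + 2 = 4·3^{r+1} − 3 + 2 = 4·3^{r+1} − 1.
Hence |R(m)| = 4·3^m − 1 for every m ≥ 0, by induction.

|R(m)| = 4·3^m − 1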